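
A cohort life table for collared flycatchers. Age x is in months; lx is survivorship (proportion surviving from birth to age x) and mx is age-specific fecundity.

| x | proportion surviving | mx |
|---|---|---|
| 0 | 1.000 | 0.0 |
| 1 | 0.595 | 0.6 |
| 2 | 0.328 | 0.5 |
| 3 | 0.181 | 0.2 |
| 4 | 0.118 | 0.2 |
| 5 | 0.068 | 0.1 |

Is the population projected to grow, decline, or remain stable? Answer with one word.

R0 = Σ lx·mx = 0 + 0.357 + 0.164 + 0.0362 + 0.0236 + 0.0068 = 0.5876
R0 < 1, so the population is declining.

declining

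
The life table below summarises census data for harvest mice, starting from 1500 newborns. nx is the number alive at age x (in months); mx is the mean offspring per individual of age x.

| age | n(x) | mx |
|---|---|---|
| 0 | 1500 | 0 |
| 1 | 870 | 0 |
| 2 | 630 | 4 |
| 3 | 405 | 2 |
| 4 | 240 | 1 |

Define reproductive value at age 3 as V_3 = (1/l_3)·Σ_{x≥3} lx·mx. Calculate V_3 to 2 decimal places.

2.59

lx = nx/n0 = nx/1500: 1, 0.58, 0.42, 0.27, 0.16
lx·mx for x ≥ 3: 0.54, 0.16 → sum = 0.7
V_3 = 0.7 / l_3 = 0.7 / 0.27 = 2.592593… → 2.59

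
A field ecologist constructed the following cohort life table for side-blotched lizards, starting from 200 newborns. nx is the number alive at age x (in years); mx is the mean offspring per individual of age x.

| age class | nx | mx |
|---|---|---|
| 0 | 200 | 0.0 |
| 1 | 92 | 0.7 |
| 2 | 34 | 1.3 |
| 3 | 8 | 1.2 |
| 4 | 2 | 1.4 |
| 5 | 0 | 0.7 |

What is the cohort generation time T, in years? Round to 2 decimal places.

1.59

lx = nx/n0 = nx/200: 1, 0.46, 0.17, 0.04, 0.01, 0
lx·mx: 0, 0.322, 0.221, 0.048, 0.014, 0 → R0 = 0.605
x·lx·mx: 0, 0.322, 0.442, 0.144, 0.056, 0 → Σ = 0.964
T = 0.964 / 0.605 = 1.593388… → 1.59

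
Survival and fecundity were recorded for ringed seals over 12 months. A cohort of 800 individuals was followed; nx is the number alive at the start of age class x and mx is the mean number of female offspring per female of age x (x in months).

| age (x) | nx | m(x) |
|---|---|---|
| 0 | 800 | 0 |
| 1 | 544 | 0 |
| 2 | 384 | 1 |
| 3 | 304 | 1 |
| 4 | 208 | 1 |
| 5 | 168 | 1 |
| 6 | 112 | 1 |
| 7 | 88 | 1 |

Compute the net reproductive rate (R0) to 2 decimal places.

1.58

lx = nx/n0 = nx/800: 1, 0.68, 0.48, 0.38, 0.26, 0.21, 0.14, 0.11
lx·mx by age: 0, 0, 0.48, 0.38, 0.26, 0.21, 0.14, 0.11
R0 = Σ lx·mx = 1.58 → 1.58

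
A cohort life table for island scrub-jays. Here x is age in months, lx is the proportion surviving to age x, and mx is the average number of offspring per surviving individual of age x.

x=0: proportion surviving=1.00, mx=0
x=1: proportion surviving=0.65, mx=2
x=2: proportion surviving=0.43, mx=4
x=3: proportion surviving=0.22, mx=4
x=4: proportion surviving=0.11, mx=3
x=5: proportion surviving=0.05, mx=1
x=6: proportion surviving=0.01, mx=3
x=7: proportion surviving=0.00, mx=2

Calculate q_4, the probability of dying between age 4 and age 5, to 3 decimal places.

0.545

q_4 = (l_4 − l_5) / l_4 = (0.11 − 0.05) / 0.11
     = 0.06 / 0.11 = 0.545455… → 0.545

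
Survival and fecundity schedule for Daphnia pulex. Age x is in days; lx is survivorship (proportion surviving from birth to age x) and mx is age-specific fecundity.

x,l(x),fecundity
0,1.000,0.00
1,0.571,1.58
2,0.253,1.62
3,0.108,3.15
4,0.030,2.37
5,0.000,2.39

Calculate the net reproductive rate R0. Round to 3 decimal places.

1.723

lx·mx by age: 0, 0.90218, 0.40986, 0.3402, 0.0711, 0
R0 = Σ lx·mx = 1.72334 → 1.723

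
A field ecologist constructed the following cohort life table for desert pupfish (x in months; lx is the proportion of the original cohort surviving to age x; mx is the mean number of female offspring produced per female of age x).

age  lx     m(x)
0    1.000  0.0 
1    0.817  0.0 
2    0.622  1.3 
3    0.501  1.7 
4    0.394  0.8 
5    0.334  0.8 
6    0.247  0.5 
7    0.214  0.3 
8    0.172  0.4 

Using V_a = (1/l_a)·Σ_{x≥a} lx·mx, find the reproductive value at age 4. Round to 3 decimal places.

lx·mx for x ≥ 4: 0.3152, 0.2672, 0.1235, 0.0642, 0.0688 → sum = 0.8389
V_4 = 0.8389 / l_4 = 0.8389 / 0.394 = 2.129188… → 2.129

2.129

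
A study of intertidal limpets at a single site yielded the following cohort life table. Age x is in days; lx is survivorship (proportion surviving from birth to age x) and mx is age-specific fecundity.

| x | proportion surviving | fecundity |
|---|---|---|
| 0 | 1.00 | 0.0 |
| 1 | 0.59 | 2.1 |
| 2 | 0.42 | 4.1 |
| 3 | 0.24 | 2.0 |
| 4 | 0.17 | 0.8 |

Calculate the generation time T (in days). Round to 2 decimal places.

1.86

lx·mx: 0, 1.239, 1.722, 0.48, 0.136 → R0 = 3.577
x·lx·mx: 0, 1.239, 3.444, 1.44, 0.544 → Σ = 6.667
T = 6.667 / 3.577 = 1.863852… → 1.86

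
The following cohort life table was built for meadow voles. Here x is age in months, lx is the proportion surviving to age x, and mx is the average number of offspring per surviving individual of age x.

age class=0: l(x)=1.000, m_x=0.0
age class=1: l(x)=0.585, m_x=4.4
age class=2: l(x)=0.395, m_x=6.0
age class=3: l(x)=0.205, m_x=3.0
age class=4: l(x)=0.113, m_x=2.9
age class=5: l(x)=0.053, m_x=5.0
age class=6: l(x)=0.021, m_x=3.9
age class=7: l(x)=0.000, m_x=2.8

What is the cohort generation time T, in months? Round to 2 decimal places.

1.97

lx·mx: 0, 2.574, 2.37, 0.615, 0.3277, 0.265, 0.0819, 0 → R0 = 6.2336
x·lx·mx: 0, 2.574, 4.74, 1.845, 1.3108, 1.325, 0.4914, 0 → Σ = 12.2862
T = 12.2862 / 6.2336 = 1.970964… → 1.97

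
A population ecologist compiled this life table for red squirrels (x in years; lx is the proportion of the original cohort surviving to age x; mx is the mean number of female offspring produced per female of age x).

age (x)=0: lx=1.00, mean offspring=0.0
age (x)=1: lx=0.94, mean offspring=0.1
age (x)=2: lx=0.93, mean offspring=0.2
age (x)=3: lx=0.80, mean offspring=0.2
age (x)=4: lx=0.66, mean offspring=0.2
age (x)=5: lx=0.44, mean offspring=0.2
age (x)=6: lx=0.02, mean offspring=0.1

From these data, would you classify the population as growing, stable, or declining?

R0 = Σ lx·mx = 0 + 0.094 + 0.186 + 0.16 + 0.132 + 0.088 + 0.002 = 0.662
R0 < 1, so the population is declining.

declining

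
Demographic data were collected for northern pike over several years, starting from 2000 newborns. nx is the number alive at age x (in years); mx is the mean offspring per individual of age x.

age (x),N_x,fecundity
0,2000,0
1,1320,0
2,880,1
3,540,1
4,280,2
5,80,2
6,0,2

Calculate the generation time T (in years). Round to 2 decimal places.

lx = nx/n0 = nx/2000: 1, 0.66, 0.44, 0.27, 0.14, 0.04, 0
lx·mx: 0, 0, 0.44, 0.27, 0.28, 0.08, 0 → R0 = 1.07
x·lx·mx: 0, 0, 0.88, 0.81, 1.12, 0.4, 0 → Σ = 3.21
T = 3.21 / 1.07 = 3 → 3.00

3.00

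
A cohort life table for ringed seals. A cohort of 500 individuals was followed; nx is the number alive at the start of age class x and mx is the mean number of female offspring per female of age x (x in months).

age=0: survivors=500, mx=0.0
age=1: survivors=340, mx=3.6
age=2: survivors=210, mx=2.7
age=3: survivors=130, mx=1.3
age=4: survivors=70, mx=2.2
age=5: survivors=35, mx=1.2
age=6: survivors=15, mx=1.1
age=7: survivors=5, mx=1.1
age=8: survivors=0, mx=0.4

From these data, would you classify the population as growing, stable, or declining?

growing

lx = nx/n0 = nx/500: 1, 0.68, 0.42, 0.26, 0.14, 0.07, 0.03, 0.01, 0
R0 = Σ lx·mx = 0 + 2.448 + 1.134 + 0.338 + 0.308 + 0.084 + 0.033 + 0.011 + 0 = 4.356
R0 > 1, so the population is growing.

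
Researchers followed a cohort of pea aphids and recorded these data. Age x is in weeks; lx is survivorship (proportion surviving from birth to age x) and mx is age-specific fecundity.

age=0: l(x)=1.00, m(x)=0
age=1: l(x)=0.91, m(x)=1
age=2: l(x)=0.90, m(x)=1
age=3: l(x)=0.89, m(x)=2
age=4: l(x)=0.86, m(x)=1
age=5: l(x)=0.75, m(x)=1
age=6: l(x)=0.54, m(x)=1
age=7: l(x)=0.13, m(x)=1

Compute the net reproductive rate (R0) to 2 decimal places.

5.87

lx·mx by age: 0, 0.91, 0.9, 1.78, 0.86, 0.75, 0.54, 0.13
R0 = Σ lx·mx = 5.87 → 5.87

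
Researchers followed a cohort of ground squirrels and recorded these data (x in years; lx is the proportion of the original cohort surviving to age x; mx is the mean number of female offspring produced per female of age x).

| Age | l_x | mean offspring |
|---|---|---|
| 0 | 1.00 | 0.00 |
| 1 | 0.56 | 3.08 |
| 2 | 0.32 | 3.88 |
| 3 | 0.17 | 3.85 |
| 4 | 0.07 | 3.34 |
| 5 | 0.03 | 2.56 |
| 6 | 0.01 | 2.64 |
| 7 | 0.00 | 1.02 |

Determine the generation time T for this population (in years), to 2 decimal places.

lx·mx: 0, 1.7248, 1.2416, 0.6545, 0.2338, 0.0768, 0.0264, 0 → R0 = 3.9579
x·lx·mx: 0, 1.7248, 2.4832, 1.9635, 0.9352, 0.384, 0.1584, 0 → Σ = 7.6491
T = 7.6491 / 3.9579 = 1.932616… → 1.93

1.93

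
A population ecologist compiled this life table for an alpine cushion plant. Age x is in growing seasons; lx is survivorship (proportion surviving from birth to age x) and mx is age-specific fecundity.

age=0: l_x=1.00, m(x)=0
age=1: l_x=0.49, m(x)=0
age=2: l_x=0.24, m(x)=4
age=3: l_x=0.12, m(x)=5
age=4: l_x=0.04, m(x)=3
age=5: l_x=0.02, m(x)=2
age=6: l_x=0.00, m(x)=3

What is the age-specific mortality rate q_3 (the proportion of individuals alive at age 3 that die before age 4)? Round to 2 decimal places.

q_3 = (l_3 − l_4) / l_3 = (0.12 − 0.04) / 0.12
     = 0.08 / 0.12 = 0.666667… → 0.67

0.67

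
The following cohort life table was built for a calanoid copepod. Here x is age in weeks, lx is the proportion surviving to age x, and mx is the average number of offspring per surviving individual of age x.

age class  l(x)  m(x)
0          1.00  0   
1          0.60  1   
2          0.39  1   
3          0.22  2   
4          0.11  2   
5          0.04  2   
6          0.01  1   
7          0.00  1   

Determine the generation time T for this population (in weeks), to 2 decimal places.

lx·mx: 0, 0.6, 0.39, 0.44, 0.22, 0.08, 0.01, 0 → R0 = 1.74
x·lx·mx: 0, 0.6, 0.78, 1.32, 0.88, 0.4, 0.06, 0 → Σ = 4.04
T = 4.04 / 1.74 = 2.321839… → 2.32

2.32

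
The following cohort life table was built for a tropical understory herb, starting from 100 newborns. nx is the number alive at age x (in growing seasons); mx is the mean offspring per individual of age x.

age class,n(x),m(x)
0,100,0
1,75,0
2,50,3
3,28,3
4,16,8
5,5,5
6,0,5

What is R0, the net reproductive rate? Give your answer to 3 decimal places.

3.870

lx = nx/n0 = nx/100: 1, 0.75, 0.5, 0.28, 0.16, 0.05, 0
lx·mx by age: 0, 0, 1.5, 0.84, 1.28, 0.25, 0
R0 = Σ lx·mx = 3.87 → 3.870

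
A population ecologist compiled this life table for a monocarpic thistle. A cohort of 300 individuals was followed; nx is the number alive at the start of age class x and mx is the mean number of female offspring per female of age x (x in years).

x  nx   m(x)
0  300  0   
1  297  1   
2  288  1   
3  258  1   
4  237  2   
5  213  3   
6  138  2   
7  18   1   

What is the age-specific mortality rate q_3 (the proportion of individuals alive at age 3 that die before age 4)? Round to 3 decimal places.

0.081

lx = nx/n0 = nx/300: 1, 0.99, 0.96, 0.86, 0.79, 0.71, 0.46, 0.06
q_3 = (l_3 − l_4) / l_3 = (0.86 − 0.79) / 0.86
     = 0.07 / 0.86 = 0.081395… → 0.081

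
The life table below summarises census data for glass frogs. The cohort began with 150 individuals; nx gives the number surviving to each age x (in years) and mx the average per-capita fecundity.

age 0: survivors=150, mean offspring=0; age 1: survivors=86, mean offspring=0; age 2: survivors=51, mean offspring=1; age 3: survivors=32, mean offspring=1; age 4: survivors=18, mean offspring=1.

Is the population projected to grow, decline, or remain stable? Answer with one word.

lx = nx/n0 = nx/150: 1, 0.57333…, 0.34, 0.21333…, 0.12
R0 = Σ lx·mx = 0 + 0 + 0.34 + 0.213333… + 0.12 = 0.673333…
R0 < 1, so the population is declining.

declining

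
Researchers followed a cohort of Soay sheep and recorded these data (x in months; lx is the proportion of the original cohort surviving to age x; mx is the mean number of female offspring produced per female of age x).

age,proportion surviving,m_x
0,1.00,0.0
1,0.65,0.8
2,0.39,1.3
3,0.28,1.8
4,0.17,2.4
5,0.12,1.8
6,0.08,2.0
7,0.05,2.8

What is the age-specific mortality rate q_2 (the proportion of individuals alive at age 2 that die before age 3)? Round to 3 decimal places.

0.282

q_2 = (l_2 − l_3) / l_2 = (0.39 − 0.28) / 0.39
     = 0.11 / 0.39 = 0.282051… → 0.282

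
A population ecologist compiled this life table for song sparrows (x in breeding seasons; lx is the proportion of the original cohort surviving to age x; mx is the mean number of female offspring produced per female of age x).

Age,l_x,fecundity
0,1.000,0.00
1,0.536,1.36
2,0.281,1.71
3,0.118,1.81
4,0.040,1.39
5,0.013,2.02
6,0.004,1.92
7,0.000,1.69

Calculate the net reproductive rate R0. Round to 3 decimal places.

lx·mx by age: 0, 0.72896, 0.48051, 0.21358, 0.0556, 0.02626, 0.00768, 0
R0 = Σ lx·mx = 1.51259 → 1.513

1.513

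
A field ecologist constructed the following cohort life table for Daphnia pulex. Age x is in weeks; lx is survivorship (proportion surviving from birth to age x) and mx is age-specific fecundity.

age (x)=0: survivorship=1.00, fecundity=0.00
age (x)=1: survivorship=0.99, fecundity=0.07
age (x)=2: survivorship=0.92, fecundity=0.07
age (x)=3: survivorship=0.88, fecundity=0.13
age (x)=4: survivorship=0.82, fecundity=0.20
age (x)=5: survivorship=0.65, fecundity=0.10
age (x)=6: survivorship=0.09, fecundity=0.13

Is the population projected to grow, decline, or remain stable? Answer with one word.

R0 = Σ lx·mx = 0 + 0.0693 + 0.0644 + 0.1144 + 0.164 + 0.065 + 0.0117 = 0.4888
R0 < 1, so the population is declining.

declining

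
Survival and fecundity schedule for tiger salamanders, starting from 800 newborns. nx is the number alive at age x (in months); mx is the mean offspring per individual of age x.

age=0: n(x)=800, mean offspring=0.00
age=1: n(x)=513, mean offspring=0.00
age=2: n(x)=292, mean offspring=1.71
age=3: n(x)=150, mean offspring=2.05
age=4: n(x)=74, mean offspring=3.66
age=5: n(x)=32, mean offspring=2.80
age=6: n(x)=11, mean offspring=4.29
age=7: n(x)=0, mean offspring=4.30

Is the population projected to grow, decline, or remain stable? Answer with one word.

lx = nx/n0 = nx/800: 1, 0.64125, 0.365, 0.1875, 0.0925, 0.04, 0.01375, 0
R0 = Σ lx·mx = 0 + 0 + 0.62415 + 0.384375 + 0.33855 + 0.112 + 0.058988… + 0 = 1.518063…
R0 > 1, so the population is growing.

growing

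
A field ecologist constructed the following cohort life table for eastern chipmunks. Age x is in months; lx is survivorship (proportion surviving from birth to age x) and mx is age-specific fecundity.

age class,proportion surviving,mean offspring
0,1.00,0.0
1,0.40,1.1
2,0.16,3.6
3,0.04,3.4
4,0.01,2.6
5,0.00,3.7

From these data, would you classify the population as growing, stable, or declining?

R0 = Σ lx·mx = 0 + 0.44 + 0.576 + 0.136 + 0.026 + 0 = 1.178
R0 > 1, so the population is growing.

growing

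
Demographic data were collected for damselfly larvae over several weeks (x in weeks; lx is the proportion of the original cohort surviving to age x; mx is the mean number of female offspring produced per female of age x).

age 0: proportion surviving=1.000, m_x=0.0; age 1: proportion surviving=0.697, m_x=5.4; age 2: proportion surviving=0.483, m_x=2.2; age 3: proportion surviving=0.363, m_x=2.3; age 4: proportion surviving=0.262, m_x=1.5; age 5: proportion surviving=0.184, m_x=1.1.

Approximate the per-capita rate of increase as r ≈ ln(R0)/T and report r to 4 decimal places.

1.0451

R0 = Σ lx·mx = 0 + 3.7638 + 1.0626 + 0.8349 + 0.393 + 0.2024 = 6.2567
Σ x·lx·mx = 10.9777; T = 10.9777/6.2567 = 1.75455…
r ≈ ln(R0)/T = ln(6.2567)/1.75455… = 1.045084… → 1.0451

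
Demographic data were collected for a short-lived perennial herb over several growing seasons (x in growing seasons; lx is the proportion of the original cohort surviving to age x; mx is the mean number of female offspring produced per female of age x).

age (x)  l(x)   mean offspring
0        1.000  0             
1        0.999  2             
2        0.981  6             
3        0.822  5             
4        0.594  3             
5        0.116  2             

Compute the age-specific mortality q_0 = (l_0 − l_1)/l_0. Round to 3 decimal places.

0.001

q_0 = (l_0 − l_1) / l_0 = (1 − 0.999) / 1
     = 0.001 / 1 = 0.001 → 0.001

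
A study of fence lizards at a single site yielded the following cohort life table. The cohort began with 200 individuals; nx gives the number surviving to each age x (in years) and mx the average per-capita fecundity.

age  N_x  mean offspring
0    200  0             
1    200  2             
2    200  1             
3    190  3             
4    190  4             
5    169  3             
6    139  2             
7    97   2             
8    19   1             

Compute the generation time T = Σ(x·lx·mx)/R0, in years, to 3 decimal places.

3.847

lx = nx/n0 = nx/200: 1, 1, 1, 0.95, 0.95, 0.845, 0.695, 0.485, 0.095
lx·mx: 0, 2, 1, 2.85, 3.8, 2.535, 1.39, 0.97, 0.095 → R0 = 14.64
x·lx·mx: 0, 2, 2, 8.55, 15.2, 12.675, 8.34, 6.79, 0.76 → Σ = 56.315
T = 56.315 / 14.64 = 3.846653… → 3.847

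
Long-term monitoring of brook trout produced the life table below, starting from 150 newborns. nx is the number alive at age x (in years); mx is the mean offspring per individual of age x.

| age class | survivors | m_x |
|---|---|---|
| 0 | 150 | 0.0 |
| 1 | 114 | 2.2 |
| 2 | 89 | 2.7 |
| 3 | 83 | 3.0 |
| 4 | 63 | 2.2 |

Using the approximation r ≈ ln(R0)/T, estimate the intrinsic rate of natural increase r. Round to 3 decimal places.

0.764

lx = nx/n0 = nx/150: 1, 0.76, 0.59333…, 0.55333…, 0.42
R0 = Σ lx·mx = 0 + 1.672 + 1.602… + 1.66… + 0.924 = 5.858…
Σ x·lx·mx = 13.552…; T = 13.552…/5.858… = 2.31342…
r ≈ ln(R0)/T = ln(5.858…)/2.31342… = 0.76415… → 0.764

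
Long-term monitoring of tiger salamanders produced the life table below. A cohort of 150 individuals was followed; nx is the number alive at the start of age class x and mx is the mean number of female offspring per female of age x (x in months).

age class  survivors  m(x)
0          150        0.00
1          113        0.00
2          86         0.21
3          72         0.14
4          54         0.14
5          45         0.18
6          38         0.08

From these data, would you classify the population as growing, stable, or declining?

lx = nx/n0 = nx/150: 1, 0.75333…, 0.57333…, 0.48, 0.36, 0.3, 0.25333…
R0 = Σ lx·mx = 0 + 0 + 0.1204… + 0.0672 + 0.0504 + 0.054 + 0.020267… = 0.312267…
R0 < 1, so the population is declining.

declining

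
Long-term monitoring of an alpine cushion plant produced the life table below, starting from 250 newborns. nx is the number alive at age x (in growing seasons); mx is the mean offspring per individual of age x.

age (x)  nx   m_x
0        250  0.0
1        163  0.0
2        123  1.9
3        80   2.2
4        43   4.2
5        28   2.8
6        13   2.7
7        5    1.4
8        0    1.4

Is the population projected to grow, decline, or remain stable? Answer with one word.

growing

lx = nx/n0 = nx/250: 1, 0.652, 0.492, 0.32, 0.172, 0.112, 0.052, 0.02, 0
R0 = Σ lx·mx = 0 + 0 + 0.9348 + 0.704 + 0.7224 + 0.3136 + 0.1404 + 0.028 + 0 = 2.8432
R0 > 1, so the population is growing.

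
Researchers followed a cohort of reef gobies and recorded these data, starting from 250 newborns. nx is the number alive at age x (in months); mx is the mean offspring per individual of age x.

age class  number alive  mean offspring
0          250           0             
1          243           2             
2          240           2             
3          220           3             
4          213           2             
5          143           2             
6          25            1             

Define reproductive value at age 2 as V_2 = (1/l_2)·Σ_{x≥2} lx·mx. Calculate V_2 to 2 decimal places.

7.82

lx = nx/n0 = nx/250: 1, 0.972, 0.96, 0.88, 0.852, 0.572, 0.1
lx·mx for x ≥ 2: 1.92, 2.64, 1.704, 1.144, 0.1 → sum = 7.508
V_2 = 7.508 / l_2 = 7.508 / 0.96 = 7.820833… → 7.82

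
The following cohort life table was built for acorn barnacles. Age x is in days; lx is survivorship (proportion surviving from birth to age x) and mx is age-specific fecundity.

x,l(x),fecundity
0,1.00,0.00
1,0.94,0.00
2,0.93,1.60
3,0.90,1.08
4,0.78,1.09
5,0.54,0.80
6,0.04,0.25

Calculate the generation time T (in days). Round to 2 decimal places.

lx·mx: 0, 0, 1.488, 0.972, 0.8502, 0.432, 0.01 → R0 = 3.7522
x·lx·mx: 0, 0, 2.976, 2.916, 3.4008, 2.16, 0.06 → Σ = 11.5128
T = 11.5128 / 3.7522 = 3.06828… → 3.07

3.07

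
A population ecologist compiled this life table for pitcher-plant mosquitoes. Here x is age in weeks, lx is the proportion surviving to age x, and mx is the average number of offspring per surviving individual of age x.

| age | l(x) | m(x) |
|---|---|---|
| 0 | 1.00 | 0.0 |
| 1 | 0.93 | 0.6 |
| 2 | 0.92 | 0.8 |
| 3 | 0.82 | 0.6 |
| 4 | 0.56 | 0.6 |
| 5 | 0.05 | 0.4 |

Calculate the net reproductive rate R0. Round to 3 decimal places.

2.142

lx·mx by age: 0, 0.558, 0.736, 0.492, 0.336, 0.02
R0 = Σ lx·mx = 2.142 → 2.142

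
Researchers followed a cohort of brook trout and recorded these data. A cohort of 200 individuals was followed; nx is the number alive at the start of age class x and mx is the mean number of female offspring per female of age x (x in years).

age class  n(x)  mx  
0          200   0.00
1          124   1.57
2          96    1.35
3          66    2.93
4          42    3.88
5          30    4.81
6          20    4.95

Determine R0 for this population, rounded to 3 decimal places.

lx = nx/n0 = nx/200: 1, 0.62, 0.48, 0.33, 0.21, 0.15, 0.1
lx·mx by age: 0, 0.9734, 0.648, 0.9669, 0.8148, 0.7215, 0.495
R0 = Σ lx·mx = 4.6196 → 4.620

4.620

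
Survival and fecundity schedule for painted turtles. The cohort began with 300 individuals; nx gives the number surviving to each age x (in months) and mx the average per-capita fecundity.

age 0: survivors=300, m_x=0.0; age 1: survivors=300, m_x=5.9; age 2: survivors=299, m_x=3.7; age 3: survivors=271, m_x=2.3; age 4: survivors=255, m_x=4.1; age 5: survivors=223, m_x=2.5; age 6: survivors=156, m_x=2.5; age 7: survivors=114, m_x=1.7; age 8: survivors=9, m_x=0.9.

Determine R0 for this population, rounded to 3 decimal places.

18.982

lx = nx/n0 = nx/300: 1, 1, 0.99667…, 0.90333…, 0.85, 0.74333…, 0.52, 0.38, 0.03
lx·mx by age: 0, 5.9, 3.687667…, 2.077667…, 3.485, 1.858333…, 1.3, 0.646, 0.027
R0 = Σ lx·mx = 18.981667… → 18.982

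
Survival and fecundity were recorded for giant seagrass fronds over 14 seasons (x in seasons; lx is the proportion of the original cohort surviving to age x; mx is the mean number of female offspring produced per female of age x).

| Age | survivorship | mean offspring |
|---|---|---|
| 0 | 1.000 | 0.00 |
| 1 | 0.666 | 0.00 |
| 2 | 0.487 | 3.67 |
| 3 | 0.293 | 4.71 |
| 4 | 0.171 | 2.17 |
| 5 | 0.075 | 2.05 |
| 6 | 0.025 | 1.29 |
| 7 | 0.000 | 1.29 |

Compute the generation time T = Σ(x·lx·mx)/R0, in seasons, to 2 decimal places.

2.73

lx·mx: 0, 0, 1.78729, 1.38003, 0.37107, 0.15375, 0.03225, 0 → R0 = 3.72439
x·lx·mx: 0, 0, 3.57458, 4.14009, 1.48428, 0.76875, 0.1935, 0 → Σ = 10.1612
T = 10.1612 / 3.72439 = 2.728286… → 2.73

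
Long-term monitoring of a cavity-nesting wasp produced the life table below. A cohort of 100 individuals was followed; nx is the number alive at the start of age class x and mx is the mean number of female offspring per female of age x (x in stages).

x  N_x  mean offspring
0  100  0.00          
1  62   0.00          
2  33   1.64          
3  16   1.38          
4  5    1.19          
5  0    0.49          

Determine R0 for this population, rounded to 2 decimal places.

0.82

lx = nx/n0 = nx/100: 1, 0.62, 0.33, 0.16, 0.05, 0
lx·mx by age: 0, 0, 0.5412, 0.2208, 0.0595, 0
R0 = Σ lx·mx = 0.8215 → 0.82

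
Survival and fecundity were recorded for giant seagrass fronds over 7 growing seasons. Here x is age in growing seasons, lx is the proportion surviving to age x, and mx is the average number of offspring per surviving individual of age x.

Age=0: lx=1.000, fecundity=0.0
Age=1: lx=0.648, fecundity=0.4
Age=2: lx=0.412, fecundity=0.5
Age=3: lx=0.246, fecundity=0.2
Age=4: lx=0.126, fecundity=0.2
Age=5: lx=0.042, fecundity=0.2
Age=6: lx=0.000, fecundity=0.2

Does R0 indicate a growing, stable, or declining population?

R0 = Σ lx·mx = 0 + 0.2592 + 0.206 + 0.0492 + 0.0252 + 0.0084 + 0 = 0.548
R0 < 1, so the population is declining.

declining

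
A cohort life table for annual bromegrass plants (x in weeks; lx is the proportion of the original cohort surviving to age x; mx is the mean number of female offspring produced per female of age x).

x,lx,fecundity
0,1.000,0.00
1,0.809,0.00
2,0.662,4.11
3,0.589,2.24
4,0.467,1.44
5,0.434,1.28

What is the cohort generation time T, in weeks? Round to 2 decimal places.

lx·mx: 0, 0, 2.72082, 1.31936, 0.67248, 0.55552 → R0 = 5.26818
x·lx·mx: 0, 0, 5.44164, 3.95808, 2.68992, 2.7776 → Σ = 14.86724
T = 14.86724 / 5.26818 = 2.822083… → 2.82

2.82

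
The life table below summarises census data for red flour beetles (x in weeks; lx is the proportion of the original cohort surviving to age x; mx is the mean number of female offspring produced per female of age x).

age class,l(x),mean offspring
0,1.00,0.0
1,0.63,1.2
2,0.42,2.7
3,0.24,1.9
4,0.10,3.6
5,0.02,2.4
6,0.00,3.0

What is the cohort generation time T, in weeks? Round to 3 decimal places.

lx·mx: 0, 0.756, 1.134, 0.456, 0.36, 0.048, 0 → R0 = 2.754
x·lx·mx: 0, 0.756, 2.268, 1.368, 1.44, 0.24, 0 → Σ = 6.072
T = 6.072 / 2.754 = 2.204793… → 2.205

2.205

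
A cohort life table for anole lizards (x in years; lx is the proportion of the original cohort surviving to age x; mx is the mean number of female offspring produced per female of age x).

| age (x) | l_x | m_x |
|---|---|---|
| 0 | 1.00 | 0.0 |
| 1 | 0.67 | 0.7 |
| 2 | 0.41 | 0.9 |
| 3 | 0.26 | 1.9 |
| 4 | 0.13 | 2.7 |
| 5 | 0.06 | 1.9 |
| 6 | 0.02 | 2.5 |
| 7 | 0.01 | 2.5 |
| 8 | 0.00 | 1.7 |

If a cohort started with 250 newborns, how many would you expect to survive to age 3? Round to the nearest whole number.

65

Expected survivors = N0 · l_3 = 250 × 0.26 = 65 → 65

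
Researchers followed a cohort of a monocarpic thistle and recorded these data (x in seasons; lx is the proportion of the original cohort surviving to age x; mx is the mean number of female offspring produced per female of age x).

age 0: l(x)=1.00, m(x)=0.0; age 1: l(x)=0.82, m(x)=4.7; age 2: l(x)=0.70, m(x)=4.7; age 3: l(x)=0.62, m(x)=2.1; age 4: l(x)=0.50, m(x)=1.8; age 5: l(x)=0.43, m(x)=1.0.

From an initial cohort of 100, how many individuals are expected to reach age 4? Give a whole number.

Expected survivors = N0 · l_4 = 100 × 0.50 = 50 → 50

50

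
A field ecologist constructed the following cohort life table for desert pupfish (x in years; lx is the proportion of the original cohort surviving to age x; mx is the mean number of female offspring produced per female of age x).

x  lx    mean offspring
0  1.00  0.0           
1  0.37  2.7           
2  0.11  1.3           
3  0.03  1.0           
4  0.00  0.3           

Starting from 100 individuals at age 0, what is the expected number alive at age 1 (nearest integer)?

Expected survivors = N0 · l_1 = 100 × 0.37 = 37 → 37

37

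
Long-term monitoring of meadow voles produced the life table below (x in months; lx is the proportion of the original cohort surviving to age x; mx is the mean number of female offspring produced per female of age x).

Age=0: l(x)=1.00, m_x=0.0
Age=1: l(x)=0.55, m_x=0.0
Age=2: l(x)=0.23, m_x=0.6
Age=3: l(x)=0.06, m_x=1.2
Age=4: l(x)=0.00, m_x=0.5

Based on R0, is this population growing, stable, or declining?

R0 = Σ lx·mx = 0 + 0 + 0.138 + 0.072 + 0 = 0.21
R0 < 1, so the population is declining.

declining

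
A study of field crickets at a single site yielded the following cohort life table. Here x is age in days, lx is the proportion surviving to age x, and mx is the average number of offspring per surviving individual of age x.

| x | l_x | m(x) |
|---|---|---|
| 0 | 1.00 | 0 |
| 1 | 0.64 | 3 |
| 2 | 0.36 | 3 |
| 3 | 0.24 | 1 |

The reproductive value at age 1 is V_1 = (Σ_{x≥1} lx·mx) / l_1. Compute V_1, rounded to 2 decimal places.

5.06

lx·mx for x ≥ 1: 1.92, 1.08, 0.24 → sum = 3.24
V_1 = 3.24 / l_1 = 3.24 / 0.64 = 5.0625 → 5.06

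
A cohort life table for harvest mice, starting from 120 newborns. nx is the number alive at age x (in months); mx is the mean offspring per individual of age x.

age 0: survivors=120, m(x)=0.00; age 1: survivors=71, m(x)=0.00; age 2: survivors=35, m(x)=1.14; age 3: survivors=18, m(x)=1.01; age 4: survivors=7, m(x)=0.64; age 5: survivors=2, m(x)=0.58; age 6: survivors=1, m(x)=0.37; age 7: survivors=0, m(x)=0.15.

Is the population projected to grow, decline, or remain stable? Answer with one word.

declining

lx = nx/n0 = nx/120: 1, 0.59167…, 0.29167…, 0.15, 0.05833…, 0.01667…, 0.00833…, 0
R0 = Σ lx·mx = 0 + 0 + 0.3325… + 0.1515 + 0.037333… + 0.009667… + 0.003083… + 0 = 0.534083…
R0 < 1, so the population is declining.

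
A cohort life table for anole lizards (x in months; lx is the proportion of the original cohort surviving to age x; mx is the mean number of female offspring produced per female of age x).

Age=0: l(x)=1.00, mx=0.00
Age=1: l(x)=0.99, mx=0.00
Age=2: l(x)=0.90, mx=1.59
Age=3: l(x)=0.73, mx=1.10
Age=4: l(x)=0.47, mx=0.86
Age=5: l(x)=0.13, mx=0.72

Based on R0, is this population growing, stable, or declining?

growing

R0 = Σ lx·mx = 0 + 0 + 1.431 + 0.803 + 0.4042 + 0.0936 = 2.7318
R0 > 1, so the population is growing.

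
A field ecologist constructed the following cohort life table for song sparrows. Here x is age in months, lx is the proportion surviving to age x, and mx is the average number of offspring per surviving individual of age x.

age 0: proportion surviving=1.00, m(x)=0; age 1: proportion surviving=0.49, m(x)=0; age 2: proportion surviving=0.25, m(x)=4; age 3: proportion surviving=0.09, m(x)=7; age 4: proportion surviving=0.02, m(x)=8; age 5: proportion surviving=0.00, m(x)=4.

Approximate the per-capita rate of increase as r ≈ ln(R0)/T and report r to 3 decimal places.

R0 = Σ lx·mx = 0 + 0 + 1 + 0.63 + 0.16 + 0 = 1.79
Σ x·lx·mx = 4.53; T = 4.53/1.79 = 2.53073…
r ≈ ln(R0)/T = ln(1.79)/2.53073… = 0.23006… → 0.230

0.230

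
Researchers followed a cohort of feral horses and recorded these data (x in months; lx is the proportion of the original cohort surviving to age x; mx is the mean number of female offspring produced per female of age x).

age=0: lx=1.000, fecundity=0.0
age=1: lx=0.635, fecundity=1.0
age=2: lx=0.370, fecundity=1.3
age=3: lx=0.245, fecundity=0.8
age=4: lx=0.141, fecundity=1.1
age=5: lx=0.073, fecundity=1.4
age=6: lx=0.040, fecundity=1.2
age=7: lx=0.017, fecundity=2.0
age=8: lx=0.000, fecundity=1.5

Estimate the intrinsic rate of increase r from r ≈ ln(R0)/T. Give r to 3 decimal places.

R0 = Σ lx·mx = 0 + 0.635 + 0.481 + 0.196 + 0.1551 + 0.1022 + 0.048 + 0.034 + 0 = 1.6513
Σ x·lx·mx = 3.8424; T = 3.8424/1.6513 = 2.32689…
r ≈ ln(R0)/T = ln(1.6513)/2.32689… = 0.21555… → 0.216

0.216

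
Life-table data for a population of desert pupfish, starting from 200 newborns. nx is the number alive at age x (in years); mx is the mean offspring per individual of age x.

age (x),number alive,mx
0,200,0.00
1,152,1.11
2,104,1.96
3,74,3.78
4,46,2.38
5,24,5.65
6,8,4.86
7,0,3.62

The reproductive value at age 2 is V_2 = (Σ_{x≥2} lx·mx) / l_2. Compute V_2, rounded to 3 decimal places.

lx = nx/n0 = nx/200: 1, 0.76, 0.52, 0.37, 0.23, 0.12, 0.04, 0
lx·mx for x ≥ 2: 1.0192, 1.3986, 0.5474, 0.678, 0.1944, 0 → sum = 3.8376
V_2 = 3.8376 / l_2 = 3.8376 / 0.52 = 7.38 → 7.380

7.380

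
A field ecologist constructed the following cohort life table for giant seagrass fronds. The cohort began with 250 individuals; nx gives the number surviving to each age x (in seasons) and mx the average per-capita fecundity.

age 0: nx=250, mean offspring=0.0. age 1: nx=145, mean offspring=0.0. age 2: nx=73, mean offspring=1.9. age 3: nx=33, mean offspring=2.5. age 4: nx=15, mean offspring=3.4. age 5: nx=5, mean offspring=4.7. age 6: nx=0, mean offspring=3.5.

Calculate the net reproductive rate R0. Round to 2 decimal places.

lx = nx/n0 = nx/250: 1, 0.58, 0.292, 0.132, 0.06, 0.02, 0
lx·mx by age: 0, 0, 0.5548, 0.33, 0.204, 0.094, 0
R0 = Σ lx·mx = 1.1828 → 1.18

1.18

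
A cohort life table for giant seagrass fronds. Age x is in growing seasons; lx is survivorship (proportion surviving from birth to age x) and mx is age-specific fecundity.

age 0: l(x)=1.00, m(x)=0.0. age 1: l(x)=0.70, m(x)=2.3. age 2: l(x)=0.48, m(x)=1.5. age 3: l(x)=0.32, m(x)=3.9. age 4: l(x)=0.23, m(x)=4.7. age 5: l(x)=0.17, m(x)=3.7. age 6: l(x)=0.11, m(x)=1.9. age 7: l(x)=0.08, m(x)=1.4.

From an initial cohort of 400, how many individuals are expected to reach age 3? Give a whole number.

128

Expected survivors = N0 · l_3 = 400 × 0.32 = 128 → 128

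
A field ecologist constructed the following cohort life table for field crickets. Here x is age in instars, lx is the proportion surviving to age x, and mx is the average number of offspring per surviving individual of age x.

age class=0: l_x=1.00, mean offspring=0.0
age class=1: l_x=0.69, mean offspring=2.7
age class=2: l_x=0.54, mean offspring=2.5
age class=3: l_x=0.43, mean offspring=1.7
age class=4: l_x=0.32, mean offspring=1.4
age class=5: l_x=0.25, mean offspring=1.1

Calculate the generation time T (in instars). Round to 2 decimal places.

2.13

lx·mx: 0, 1.863, 1.35, 0.731, 0.448, 0.275 → R0 = 4.667
x·lx·mx: 0, 1.863, 2.7, 2.193, 1.792, 1.375 → Σ = 9.923
T = 9.923 / 4.667 = 2.126205… → 2.13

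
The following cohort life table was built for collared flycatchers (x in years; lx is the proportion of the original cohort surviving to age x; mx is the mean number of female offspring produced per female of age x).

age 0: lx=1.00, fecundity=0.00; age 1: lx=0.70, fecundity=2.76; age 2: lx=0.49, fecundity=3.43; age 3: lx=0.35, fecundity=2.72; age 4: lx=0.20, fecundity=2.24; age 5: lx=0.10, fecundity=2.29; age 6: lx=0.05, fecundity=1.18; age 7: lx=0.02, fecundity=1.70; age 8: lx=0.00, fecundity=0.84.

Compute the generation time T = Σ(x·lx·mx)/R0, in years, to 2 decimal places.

lx·mx: 0, 1.932, 1.6807, 0.952, 0.448, 0.229, 0.059, 0.034, 0 → R0 = 5.3347
x·lx·mx: 0, 1.932, 3.3614, 2.856, 1.792, 1.145, 0.354, 0.238, 0 → Σ = 11.6784
T = 11.6784 / 5.3347 = 2.189139… → 2.19

2.19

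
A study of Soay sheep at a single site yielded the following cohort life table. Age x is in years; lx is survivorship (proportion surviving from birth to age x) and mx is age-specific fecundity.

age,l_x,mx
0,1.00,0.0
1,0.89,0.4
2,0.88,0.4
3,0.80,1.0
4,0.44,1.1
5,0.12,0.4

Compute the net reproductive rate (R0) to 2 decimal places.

2.04

lx·mx by age: 0, 0.356, 0.352, 0.8, 0.484, 0.048
R0 = Σ lx·mx = 2.04 → 2.04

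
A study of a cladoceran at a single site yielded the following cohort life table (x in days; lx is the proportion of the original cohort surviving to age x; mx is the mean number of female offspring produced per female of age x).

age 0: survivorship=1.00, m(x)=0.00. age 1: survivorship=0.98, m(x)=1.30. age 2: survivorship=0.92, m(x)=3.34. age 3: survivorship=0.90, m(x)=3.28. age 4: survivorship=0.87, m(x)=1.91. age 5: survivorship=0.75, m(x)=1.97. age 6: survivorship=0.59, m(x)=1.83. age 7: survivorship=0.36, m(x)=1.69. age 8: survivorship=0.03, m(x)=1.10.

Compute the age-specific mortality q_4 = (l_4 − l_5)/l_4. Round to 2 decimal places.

0.14

q_4 = (l_4 − l_5) / l_4 = (0.87 − 0.75) / 0.87
     = 0.12 / 0.87 = 0.137931… → 0.14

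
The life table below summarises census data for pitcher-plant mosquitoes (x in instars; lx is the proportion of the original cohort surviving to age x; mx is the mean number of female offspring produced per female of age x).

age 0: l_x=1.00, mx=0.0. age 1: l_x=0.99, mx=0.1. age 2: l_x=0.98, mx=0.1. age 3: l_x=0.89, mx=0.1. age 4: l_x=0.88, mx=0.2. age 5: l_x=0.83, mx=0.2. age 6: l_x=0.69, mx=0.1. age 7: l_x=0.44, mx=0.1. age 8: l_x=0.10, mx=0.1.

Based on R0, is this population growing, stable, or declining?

declining

R0 = Σ lx·mx = 0 + 0.099 + 0.098 + 0.089 + 0.176 + 0.166 + 0.069 + 0.044 + 0.01 = 0.751
R0 < 1, so the population is declining.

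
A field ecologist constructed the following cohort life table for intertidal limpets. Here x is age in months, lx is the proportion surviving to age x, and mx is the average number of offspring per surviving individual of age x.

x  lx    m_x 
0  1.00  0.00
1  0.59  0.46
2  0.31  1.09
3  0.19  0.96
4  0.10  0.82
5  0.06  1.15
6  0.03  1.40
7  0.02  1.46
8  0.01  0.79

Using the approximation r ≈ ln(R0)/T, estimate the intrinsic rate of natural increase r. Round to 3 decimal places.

R0 = Σ lx·mx = 0 + 0.2714 + 0.3379 + 0.1824 + 0.082 + 0.069 + 0.042 + 0.0292 + 0.0079 = 1.0218
Σ x·lx·mx = 2.687; T = 2.687/1.0218 = 2.62967…
r ≈ ln(R0)/T = ln(1.0218)/2.62967… = 0.0082… → 0.008

0.008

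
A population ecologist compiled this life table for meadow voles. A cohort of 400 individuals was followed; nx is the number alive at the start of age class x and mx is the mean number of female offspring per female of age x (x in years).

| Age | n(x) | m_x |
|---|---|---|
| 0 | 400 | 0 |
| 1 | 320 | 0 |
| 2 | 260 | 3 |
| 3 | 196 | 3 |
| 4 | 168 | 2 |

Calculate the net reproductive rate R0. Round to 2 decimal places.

4.26

lx = nx/n0 = nx/400: 1, 0.8, 0.65, 0.49, 0.42
lx·mx by age: 0, 0, 1.95, 1.47, 0.84
R0 = Σ lx·mx = 4.26 → 4.26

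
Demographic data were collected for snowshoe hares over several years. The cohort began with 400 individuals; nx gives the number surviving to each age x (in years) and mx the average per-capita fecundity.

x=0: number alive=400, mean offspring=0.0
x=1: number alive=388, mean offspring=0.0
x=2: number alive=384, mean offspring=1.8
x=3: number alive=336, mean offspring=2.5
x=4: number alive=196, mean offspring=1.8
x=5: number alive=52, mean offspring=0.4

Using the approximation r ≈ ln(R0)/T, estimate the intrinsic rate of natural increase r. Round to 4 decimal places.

0.5487

lx = nx/n0 = nx/400: 1, 0.97, 0.96, 0.84, 0.49, 0.13
R0 = Σ lx·mx = 0 + 0 + 1.728 + 2.1 + 0.882 + 0.052 = 4.762
Σ x·lx·mx = 13.544; T = 13.544/4.762 = 2.84418…
r ≈ ln(R0)/T = ln(4.762)/2.84418… = 0.548723… → 0.5487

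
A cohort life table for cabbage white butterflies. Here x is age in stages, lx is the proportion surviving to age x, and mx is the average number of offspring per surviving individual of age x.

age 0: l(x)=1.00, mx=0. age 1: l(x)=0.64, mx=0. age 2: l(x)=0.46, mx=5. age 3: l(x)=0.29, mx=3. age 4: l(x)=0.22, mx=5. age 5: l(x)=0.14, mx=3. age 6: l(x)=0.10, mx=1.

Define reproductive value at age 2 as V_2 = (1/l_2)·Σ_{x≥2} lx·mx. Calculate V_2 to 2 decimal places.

lx·mx for x ≥ 2: 2.3, 0.87, 1.1, 0.42, 0.1 → sum = 4.79
V_2 = 4.79 / l_2 = 4.79 / 0.46 = 10.413043… → 10.41

10.41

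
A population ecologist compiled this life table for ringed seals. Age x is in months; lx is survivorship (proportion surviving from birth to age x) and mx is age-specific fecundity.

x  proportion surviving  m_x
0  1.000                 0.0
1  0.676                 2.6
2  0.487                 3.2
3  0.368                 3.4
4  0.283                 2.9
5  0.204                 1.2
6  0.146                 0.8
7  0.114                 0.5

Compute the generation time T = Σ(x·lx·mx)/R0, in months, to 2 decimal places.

2.45

lx·mx: 0, 1.7576, 1.5584, 1.2512, 0.8207, 0.2448, 0.1168, 0.057 → R0 = 5.8065
x·lx·mx: 0, 1.7576, 3.1168, 3.7536, 3.2828, 1.224, 0.7008, 0.399 → Σ = 14.2346
T = 14.2346 / 5.8065 = 2.451494… → 2.45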